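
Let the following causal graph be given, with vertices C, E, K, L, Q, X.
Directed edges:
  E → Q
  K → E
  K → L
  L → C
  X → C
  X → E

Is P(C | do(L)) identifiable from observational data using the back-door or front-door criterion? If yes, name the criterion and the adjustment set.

desc(L)\{L}={C}; candidates ⊆ {E,K,Q,X}.
∅: L⊥C given ∅ in G with L→· removed — back-door holds.
P(C|do(L)) = P(C|L) — no adjustment needed.

P(C|do(L)): backdoor, adjust for ∅.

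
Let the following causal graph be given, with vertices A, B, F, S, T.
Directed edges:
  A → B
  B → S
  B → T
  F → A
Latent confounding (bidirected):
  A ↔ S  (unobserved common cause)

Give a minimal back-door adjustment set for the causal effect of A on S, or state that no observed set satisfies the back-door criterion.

desc(A)\{A}={B,S,T}; candidates ⊆ {F}.
A↔S: latent back-door arc(s) into A.
size 0: {}; under {} A still reaches {F,S} ∋ S.
size 1: {F}; under {F} A still reaches {S} ∋ S.
A↔S cannot be blocked by any observed set — no back-door set.

A→S: no observed back-door set.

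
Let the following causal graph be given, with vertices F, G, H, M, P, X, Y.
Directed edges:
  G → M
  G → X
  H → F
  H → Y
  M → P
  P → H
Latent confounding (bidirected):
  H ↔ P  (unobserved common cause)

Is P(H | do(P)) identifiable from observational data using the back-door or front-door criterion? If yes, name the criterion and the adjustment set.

P(H|do(P)): not identifiable (no BD/FD set).

desc(P)\{P}={F,H,Y}; candidates ⊆ {G,M,X}.
P↔H: latent back-door arc(s) into P.
size 0: {}; under {} P still reaches {F,G,H,M,X,Y} ∋ H.
size 1: {G}, {M}, {X}; under {G} P still reaches {F,H,M,Y} ∋ H.
size 2: {G,M}, {G,X}, {M,X}; under {G,M} P still reaches {F,H,Y} ∋ H.
P↔H cannot be blocked by any observed set — no back-door set.
No mediator lies on a directed P→…→H path.
Neither criterion identifies P(H|do(P)) in this graph.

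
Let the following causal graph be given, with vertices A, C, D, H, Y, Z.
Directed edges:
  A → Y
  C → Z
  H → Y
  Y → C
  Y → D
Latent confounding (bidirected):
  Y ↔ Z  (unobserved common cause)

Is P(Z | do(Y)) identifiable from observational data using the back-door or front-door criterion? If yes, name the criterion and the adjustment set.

desc(Y)\{Y}={C,D,Z}; candidates ⊆ {A,H}.
Y↔Z: latent back-door arc(s) into Y.
size 0: {}; under {} Y still reaches {A,H,Z} ∋ Z.
size 1: {A}, {H}; under {A} Y still reaches {H,Z} ∋ Z.
size 2: {A,H}; under {A,H} Y still reaches {Z} ∋ Z.
Y↔Z cannot be blocked by any observed set — no back-door set.
{C}: (i) intercepts every directed Y→Z path; (ii) no back-door Y→{C}; (iii) {Y} blocks every back-door {C}→Z. Front-door holds.
P(Z|do(Y)) = Σ_{C} P(C|Y) Σ_{Y'} P(Z|C,Y')P(Y').

P(Z|do(Y)): frontdoor, adjust for {C}.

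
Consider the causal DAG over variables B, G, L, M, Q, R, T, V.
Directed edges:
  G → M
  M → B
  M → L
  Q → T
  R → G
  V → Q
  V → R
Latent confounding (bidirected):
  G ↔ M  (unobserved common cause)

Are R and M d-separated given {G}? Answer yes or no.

Bayes-Ball from R | {G} reaches {B,L,M,Q,T,V}.
M ∈ reach(R|{G}) ⇒ R ⊥̸ M | {G}.

No — R and M are d-connected given {G}.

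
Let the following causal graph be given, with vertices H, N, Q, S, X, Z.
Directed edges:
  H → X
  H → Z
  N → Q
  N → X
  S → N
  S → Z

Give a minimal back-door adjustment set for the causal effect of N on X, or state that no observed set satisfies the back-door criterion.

N→X: minimal back-door set ∅.

desc(N)\{N}={Q,X}; candidates ⊆ {H,S,Z}.
∅: N⊥X given ∅ in G with N→· removed — back-door holds.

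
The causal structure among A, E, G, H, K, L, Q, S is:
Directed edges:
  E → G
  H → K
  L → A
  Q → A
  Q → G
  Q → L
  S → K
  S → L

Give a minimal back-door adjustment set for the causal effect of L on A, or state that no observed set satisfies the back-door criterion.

desc(L)\{L}={A}; candidates ⊆ {E,G,H,K,Q,S}.
size 0: {}; under {} L still reaches {A,G,K,Q,S} ∋ A.
{Q}: L⊥A given {Q} in G with L→· removed — back-door holds.

L→A: minimal back-door set {Q}.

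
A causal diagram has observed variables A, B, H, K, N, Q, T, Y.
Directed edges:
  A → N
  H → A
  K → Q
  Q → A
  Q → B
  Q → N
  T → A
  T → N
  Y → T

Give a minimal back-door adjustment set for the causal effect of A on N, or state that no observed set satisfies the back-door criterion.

desc(A)\{A}={N}; candidates ⊆ {B,H,K,Q,T,Y}.
size 0: {}; under {} A still reaches {B,H,K,N,Q,T,Y} ∋ N.
size 1: {B}, {H}, {K} …(+3); under {B} A still reaches {H,K,N,Q,T,Y} ∋ N.
{Q,T}: A⊥N given {Q,T} in G with A→· removed — back-door holds.

A→N: minimal back-door set {Q, T}.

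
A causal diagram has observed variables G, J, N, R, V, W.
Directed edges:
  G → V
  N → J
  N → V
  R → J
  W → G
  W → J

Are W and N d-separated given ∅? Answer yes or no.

Yes — W ⊥ N | ∅.

Bayes-Ball from W | ∅ reaches {G,J,V}.
N ∉ reach(W|∅) ⇒ W ⊥ N | ∅.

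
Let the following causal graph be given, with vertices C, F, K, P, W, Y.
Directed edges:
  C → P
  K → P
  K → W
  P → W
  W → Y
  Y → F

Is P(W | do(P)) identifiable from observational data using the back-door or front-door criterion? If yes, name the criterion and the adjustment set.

desc(P)\{P}={F,W,Y}; candidates ⊆ {C,K}.
size 0: {}; under {} P still reaches {C,F,K,W,Y} ∋ W.
{K}: P⊥W given {K} in G with P→· removed — back-door holds.
P(W|do(P)) = Σ_{K} P(W|P,K)·P(K).

P(W|do(P)): backdoor, adjust for {K}.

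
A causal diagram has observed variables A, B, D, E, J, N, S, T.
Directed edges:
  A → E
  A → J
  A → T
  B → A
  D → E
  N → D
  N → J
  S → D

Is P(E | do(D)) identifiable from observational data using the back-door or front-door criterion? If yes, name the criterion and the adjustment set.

P(E|do(D)): backdoor, adjust for ∅.

desc(D)\{D}={E}; candidates ⊆ {A,B,J,N,S,T}.
∅: D⊥E given ∅ in G with D→· removed — back-door holds.
P(E|do(D)) = P(E|D) — no adjustment needed.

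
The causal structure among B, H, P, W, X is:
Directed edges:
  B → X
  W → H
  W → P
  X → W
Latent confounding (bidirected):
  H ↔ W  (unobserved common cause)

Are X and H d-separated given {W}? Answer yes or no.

No — X and H are d-connected given {W}.

Bayes-Ball from X | {W} reaches {B,H}.
H ∈ reach(X|{W}) ⇒ X ⊥̸ H | {W}.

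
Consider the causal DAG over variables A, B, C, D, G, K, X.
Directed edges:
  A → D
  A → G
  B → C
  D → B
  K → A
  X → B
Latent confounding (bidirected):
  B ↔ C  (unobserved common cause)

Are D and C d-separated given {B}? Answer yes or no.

Bayes-Ball from D | {B} reaches {A,C,G,K,X}.
C ∈ reach(D|{B}) ⇒ D ⊥̸ C | {B}.

No — D and C are d-connected given {B}.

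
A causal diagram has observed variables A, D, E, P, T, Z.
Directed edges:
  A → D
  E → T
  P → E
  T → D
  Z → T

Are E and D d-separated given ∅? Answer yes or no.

Bayes-Ball from E | ∅ reaches {D,P,T}.
D ∈ reach(E|∅) ⇒ E ⊥̸ D | ∅.

No — E and D are d-connected given ∅.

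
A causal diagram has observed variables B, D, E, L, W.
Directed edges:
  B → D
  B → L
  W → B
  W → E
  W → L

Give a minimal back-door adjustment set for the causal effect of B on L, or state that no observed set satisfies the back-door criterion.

desc(B)\{B}={D,L}; candidates ⊆ {E,W}.
size 0: {}; under {} B still reaches {E,L,W} ∋ L.
{W}: B⊥L given {W} in G with B→· removed — back-door holds.

B→L: minimal back-door set {W}.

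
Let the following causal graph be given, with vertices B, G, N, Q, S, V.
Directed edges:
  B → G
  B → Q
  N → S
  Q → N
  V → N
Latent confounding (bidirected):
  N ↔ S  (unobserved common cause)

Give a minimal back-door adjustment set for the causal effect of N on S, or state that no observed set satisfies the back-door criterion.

desc(N)\{N}={S}; candidates ⊆ {B,G,Q,V}.
N↔S: latent back-door arc(s) into N.
size 0: {}; under {} N still reaches {B,G,Q,S,V} ∋ S.
size 1: {B}, {G}, {Q} …(+1); under {B} N still reaches {Q,S,V} ∋ S.
size 2: {B,G}, {B,Q}, {B,V} …(+3); under {B,G} N still reaches {Q,S,V} ∋ S.
N↔S cannot be blocked by any observed set — no back-door set.

N→S: no observed back-door set.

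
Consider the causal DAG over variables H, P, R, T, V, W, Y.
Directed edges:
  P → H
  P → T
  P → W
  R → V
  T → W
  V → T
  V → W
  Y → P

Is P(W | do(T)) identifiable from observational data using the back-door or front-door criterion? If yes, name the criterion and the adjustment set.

P(W|do(T)): backdoor, adjust for {P, V}.

desc(T)\{T}={W}; candidates ⊆ {H,P,R,V,Y}.
size 0: {}; under {} T still reaches {H,P,R,V,W,Y} ∋ W.
size 1: {H}, {P}, {R} …(+2); under {H} T still reaches {P,R,V,W,Y} ∋ W.
{P,V}: T⊥W given {P,V} in G with T→· removed — back-door holds.
P(W|do(T)) = Σ_{P,V} P(W|T,P,V)·P(P,V).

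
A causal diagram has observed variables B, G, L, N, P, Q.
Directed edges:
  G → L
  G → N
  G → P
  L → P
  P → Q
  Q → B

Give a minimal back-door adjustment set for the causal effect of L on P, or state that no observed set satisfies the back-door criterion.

L→P: minimal back-door set {G}.

desc(L)\{L}={B,P,Q}; candidates ⊆ {G,N}.
size 0: {}; under {} L still reaches {B,G,N,P,Q} ∋ P.
{G}: L⊥P given {G} in G with L→· removed — back-door holds.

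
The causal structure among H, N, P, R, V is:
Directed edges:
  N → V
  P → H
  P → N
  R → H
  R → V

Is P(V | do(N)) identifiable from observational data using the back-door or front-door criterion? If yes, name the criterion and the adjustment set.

P(V|do(N)): backdoor, adjust for ∅.

desc(N)\{N}={V}; candidates ⊆ {H,P,R}.
∅: N⊥V given ∅ in G with N→· removed — back-door holds.
P(V|do(N)) = P(V|N) — no adjustment needed.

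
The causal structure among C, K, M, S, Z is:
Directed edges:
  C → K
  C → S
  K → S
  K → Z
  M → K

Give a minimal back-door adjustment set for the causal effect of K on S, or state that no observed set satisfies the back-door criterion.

desc(K)\{K}={S,Z}; candidates ⊆ {C,M}.
size 0: {}; under {} K still reaches {C,M,S} ∋ S.
{C}: K⊥S given {C} in G with K→· removed — back-door holds.

K→S: minimal back-door set {C}.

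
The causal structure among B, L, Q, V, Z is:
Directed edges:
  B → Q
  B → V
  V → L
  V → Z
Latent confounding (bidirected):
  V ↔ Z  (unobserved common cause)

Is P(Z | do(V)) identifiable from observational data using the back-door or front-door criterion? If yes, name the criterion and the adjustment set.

P(Z|do(V)): not identifiable (no BD/FD set).

desc(V)\{V}={L,Z}; candidates ⊆ {B,Q}.
V↔Z: latent back-door arc(s) into V.
size 0: {}; under {} V still reaches {B,Q,Z} ∋ Z.
size 1: {B}, {Q}; under {B} V still reaches {Z} ∋ Z.
size 2: {B,Q}; under {B,Q} V still reaches {Z} ∋ Z.
V↔Z cannot be blocked by any observed set — no back-door set.
No mediator lies on a directed V→…→Z path.
Neither criterion identifies P(Z|do(V)) in this graph.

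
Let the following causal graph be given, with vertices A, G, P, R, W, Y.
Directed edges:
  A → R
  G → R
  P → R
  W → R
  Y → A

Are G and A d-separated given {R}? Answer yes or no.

No — G and A are d-connected given {R}.

Bayes-Ball from G | {R} reaches {A,P,W,Y}.
A ∈ reach(G|{R}) ⇒ G ⊥̸ A | {R}.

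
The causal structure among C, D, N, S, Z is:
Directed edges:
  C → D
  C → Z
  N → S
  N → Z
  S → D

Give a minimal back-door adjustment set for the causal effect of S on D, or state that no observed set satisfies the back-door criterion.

S→D: minimal back-door set ∅.

desc(S)\{S}={D}; candidates ⊆ {C,N,Z}.
∅: S⊥D given ∅ in G with S→· removed — back-door holds.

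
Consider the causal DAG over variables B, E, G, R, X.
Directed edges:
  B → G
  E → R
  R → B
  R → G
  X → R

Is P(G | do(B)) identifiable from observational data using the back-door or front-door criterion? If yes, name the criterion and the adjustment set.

desc(B)\{B}={G}; candidates ⊆ {E,R,X}.
size 0: {}; under {} B still reaches {E,G,R,X} ∋ G.
{R}: B⊥G given {R} in G with B→· removed — back-door holds.
P(G|do(B)) = Σ_{R} P(G|B,R)·P(R).

P(G|do(B)): backdoor, adjust for {R}.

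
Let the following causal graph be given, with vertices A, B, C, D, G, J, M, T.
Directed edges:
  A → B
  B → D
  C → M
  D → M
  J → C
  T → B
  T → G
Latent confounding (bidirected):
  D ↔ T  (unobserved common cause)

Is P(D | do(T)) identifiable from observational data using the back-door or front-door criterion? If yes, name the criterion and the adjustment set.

P(D|do(T)): frontdoor, adjust for {B}.

desc(T)\{T}={B,D,G,M}; candidates ⊆ {A,C,J}.
T↔D: latent back-door arc(s) into T.
size 0: {}; under {} T still reaches {D,M} ∋ D.
size 1: {A}, {C}, {J}; under {A} T still reaches {D,M} ∋ D.
size 2: {A,C}, {A,J}, {C,J}; under {A,C} T still reaches {D,M} ∋ D.
T↔D cannot be blocked by any observed set — no back-door set.
{B}: (i) intercepts every directed T→D path; (ii) no back-door T→{B}; (iii) {T} blocks every back-door {B}→D. Front-door holds.
P(D|do(T)) = Σ_{B} P(B|T) Σ_{T'} P(D|B,T')P(T').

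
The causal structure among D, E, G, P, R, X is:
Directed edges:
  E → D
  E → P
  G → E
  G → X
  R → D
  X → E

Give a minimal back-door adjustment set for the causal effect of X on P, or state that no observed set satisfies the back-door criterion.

X→P: minimal back-door set {G}.

desc(X)\{X}={D,E,P}; candidates ⊆ {G,R}.
size 0: {}; under {} X still reaches {D,E,G,P} ∋ P.
{G}: X⊥P given {G} in G with X→· removed — back-door holds.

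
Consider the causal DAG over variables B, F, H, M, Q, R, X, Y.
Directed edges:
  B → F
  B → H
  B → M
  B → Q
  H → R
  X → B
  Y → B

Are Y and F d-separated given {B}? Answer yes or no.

Yes — Y ⊥ F | {B}.

Bayes-Ball from Y | {B} reaches {X}.
F ∉ reach(Y|{B}) ⇒ Y ⊥ F | {B}.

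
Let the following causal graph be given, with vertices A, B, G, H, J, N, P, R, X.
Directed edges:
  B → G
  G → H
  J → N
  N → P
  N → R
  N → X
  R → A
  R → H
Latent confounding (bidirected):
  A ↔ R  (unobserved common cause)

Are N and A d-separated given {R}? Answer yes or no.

Bayes-Ball from N | {R} reaches {A,J,P,X}.
A ∈ reach(N|{R}) ⇒ N ⊥̸ A | {R}.

No — N and A are d-connected given {R}.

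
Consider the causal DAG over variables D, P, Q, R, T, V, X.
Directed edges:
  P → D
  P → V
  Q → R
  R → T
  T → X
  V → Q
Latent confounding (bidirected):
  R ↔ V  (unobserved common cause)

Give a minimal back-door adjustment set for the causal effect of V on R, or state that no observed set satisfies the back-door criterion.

V→R: no observed back-door set.

desc(V)\{V}={Q,R,T,X}; candidates ⊆ {D,P}.
V↔R: latent back-door arc(s) into V.
size 0: {}; under {} V still reaches {D,P,R,T,X} ∋ R.
size 1: {D}, {P}; under {D} V still reaches {P,R,T,X} ∋ R.
size 2: {D,P}; under {D,P} V still reaches {R,T,X} ∋ R.
V↔R cannot be blocked by any observed set — no back-door set.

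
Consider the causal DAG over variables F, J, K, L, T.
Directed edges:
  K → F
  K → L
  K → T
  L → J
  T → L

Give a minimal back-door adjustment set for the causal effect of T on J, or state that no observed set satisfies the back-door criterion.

T→J: minimal back-door set {K}.

desc(T)\{T}={J,L}; candidates ⊆ {F,K}.
size 0: {}; under {} T still reaches {F,J,K,L} ∋ J.
{K}: T⊥J given {K} in G with T→· removed — back-door holds.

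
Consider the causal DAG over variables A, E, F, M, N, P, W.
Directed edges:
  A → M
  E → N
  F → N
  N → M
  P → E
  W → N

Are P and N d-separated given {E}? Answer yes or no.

Bayes-Ball from P | {E} reaches ∅.
N ∉ reach(P|{E}) ⇒ P ⊥ N | {E}.

Yes — P ⊥ N | {E}.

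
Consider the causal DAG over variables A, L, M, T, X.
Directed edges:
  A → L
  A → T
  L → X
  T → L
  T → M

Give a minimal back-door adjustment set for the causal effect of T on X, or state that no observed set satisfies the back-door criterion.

T→X: minimal back-door set {A}.

desc(T)\{T}={L,M,X}; candidates ⊆ {A}.
size 0: {}; under {} T still reaches {A,L,X} ∋ X.
{A}: T⊥X given {A} in G with T→· removed — back-door holds.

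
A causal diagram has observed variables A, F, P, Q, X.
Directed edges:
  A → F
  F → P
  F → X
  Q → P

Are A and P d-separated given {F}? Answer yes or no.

Bayes-Ball from A | {F} reaches ∅.
P ∉ reach(A|{F}) ⇒ A ⊥ P | {F}.

Yes — A ⊥ P | {F}.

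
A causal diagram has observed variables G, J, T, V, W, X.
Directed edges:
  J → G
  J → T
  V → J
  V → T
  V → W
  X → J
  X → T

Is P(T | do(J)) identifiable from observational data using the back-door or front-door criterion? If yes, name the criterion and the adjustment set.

desc(J)\{J}={G,T}; candidates ⊆ {V,W,X}.
size 0: {}; under {} J still reaches {T,V,W,X} ∋ T.
size 1: {V}, {W}, {X}; under {V} J still reaches {T,X} ∋ T.
{V,X}: J⊥T given {V,X} in G with J→· removed — back-door holds.
P(T|do(J)) = Σ_{V,X} P(T|J,V,X)·P(V,X).

P(T|do(J)): backdoor, adjust for {V, X}.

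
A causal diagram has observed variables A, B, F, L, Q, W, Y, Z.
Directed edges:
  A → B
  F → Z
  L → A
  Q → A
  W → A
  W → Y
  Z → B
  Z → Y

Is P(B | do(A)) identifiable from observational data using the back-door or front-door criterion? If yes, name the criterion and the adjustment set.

P(B|do(A)): backdoor, adjust for ∅.

desc(A)\{A}={B}; candidates ⊆ {F,L,Q,W,Y,Z}.
∅: A⊥B given ∅ in G with A→· removed — back-door holds.
P(B|do(A)) = P(B|A) — no adjustment needed.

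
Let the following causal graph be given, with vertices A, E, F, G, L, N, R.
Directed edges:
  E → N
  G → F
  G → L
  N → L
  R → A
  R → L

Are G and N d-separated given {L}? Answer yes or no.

Bayes-Ball from G | {L} reaches {A,E,F,N,R}.
N ∈ reach(G|{L}) ⇒ G ⊥̸ N | {L}.

No — G and N are d-connected given {L}.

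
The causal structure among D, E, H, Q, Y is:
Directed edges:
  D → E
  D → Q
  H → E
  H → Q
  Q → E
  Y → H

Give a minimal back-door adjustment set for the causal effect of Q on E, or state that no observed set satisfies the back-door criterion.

Q→E: minimal back-door set {D, H}.

desc(Q)\{Q}={E}; candidates ⊆ {D,H,Y}.
size 0: {}; under {} Q still reaches {D,E,H,Y} ∋ E.
size 1: {D}, {H}, {Y}; under {D} Q still reaches {E,H,Y} ∋ E.
{D,H}: Q⊥E given {D,H} in G with Q→· removed — back-door holds.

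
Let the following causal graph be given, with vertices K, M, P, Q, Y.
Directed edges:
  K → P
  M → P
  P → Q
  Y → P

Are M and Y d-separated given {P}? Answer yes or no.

No — M and Y are d-connected given {P}.

Bayes-Ball from M | {P} reaches {K,Y}.
Y ∈ reach(M|{P}) ⇒ M ⊥̸ Y | {P}.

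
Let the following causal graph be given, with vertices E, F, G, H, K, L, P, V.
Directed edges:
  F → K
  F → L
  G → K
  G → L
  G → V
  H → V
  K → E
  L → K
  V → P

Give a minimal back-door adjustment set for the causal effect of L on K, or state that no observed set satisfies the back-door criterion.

desc(L)\{L}={E,K}; candidates ⊆ {F,G,H,P,V}.
size 0: {}; under {} L still reaches {E,F,G,K,P,V} ∋ K.
size 1: {F}, {G}, {H} …(+2); under {F} L still reaches {E,G,K,P,V} ∋ K.
{F,G}: L⊥K given {F,G} in G with L→· removed — back-door holds.

L→K: minimal back-door set {F, G}.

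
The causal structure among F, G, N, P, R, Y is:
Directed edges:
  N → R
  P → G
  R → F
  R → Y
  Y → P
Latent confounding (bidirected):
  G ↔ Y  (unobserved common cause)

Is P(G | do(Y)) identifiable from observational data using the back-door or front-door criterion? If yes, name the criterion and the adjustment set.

desc(Y)\{Y}={G,P}; candidates ⊆ {F,N,R}.
Y↔G: latent back-door arc(s) into Y.
size 0: {}; under {} Y still reaches {F,G,N,R} ∋ G.
size 1: {F}, {N}, {R}; under {F} Y still reaches {G,N,R} ∋ G.
size 2: {F,N}, {F,R}, {N,R}; under {F,N} Y still reaches {G,R} ∋ G.
Y↔G cannot be blocked by any observed set — no back-door set.
{P}: (i) intercepts every directed Y→G path; (ii) no back-door Y→{P}; (iii) {Y} blocks every back-door {P}→G. Front-door holds.
P(G|do(Y)) = Σ_{P} P(P|Y) Σ_{Y'} P(G|P,Y')P(Y').

P(G|do(Y)): frontdoor, adjust for {P}.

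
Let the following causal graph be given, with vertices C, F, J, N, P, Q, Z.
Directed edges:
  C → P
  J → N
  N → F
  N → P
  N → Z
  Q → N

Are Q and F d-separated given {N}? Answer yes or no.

Bayes-Ball from Q | {N} reaches {J}.
F ∉ reach(Q|{N}) ⇒ Q ⊥ F | {N}.

Yes — Q ⊥ F | {N}.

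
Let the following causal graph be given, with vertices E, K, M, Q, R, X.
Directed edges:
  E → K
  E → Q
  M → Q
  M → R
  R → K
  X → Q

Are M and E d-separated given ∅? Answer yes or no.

Yes — M ⊥ E | ∅.

Bayes-Ball from M | ∅ reaches {K,Q,R}.
E ∉ reach(M|∅) ⇒ M ⊥ E | ∅.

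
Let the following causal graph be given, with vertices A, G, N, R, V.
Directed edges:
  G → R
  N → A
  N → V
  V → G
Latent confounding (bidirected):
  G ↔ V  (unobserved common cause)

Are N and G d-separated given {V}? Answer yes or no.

No — N and G are d-connected given {V}.

Bayes-Ball from N | {V} reaches {A,G,R}.
G ∈ reach(N|{V}) ⇒ N ⊥̸ G | {V}.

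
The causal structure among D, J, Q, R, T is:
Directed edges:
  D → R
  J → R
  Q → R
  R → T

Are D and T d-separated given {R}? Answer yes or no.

Bayes-Ball from D | {R} reaches {J,Q}.
T ∉ reach(D|{R}) ⇒ D ⊥ T | {R}.

Yes — D ⊥ T | {R}.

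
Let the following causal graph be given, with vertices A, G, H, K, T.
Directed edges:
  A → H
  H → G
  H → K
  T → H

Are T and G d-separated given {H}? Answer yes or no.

Bayes-Ball from T | {H} reaches {A}.
G ∉ reach(T|{H}) ⇒ T ⊥ G | {H}.

Yes — T ⊥ G | {H}.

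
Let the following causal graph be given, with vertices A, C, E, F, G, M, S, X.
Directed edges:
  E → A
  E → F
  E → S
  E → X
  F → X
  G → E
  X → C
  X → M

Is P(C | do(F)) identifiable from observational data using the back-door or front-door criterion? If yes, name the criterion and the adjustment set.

P(C|do(F)): backdoor, adjust for {E}.

desc(F)\{F}={C,M,X}; candidates ⊆ {A,E,G,S}.
size 0: {}; under {} F still reaches {A,C,E,G,M,S,X} ∋ C.
{E}: F⊥C given {E} in G with F→· removed — back-door holds.
P(C|do(F)) = Σ_{E} P(C|F,E)·P(E).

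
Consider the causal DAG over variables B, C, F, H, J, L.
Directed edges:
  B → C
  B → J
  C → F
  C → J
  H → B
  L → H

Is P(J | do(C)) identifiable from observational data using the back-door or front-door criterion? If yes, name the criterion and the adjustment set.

P(J|do(C)): backdoor, adjust for {B}.

desc(C)\{C}={F,J}; candidates ⊆ {B,H,L}.
size 0: {}; under {} C still reaches {B,H,J,L} ∋ J.
{B}: C⊥J given {B} in G with C→· removed — back-door holds.
P(J|do(C)) = Σ_{B} P(J|C,B)·P(B).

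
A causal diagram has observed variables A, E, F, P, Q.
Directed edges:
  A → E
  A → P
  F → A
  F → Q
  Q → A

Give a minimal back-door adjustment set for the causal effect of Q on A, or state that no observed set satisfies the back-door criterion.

desc(Q)\{Q}={A,E,P}; candidates ⊆ {F}.
size 0: {}; under {} Q still reaches {A,E,F,P} ∋ A.
{F}: Q⊥A given {F} in G with Q→· removed — back-door holds.

Q→A: minimal back-door set {F}.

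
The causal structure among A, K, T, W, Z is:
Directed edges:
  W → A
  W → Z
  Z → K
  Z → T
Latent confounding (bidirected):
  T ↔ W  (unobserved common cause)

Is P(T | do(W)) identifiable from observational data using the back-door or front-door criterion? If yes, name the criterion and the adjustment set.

desc(W)\{W}={A,K,T,Z}; candidates ⊆ {—}.
W↔T: latent back-door arc(s) into W.
size 0: {}; under {} W still reaches {T} ∋ T.
W↔T cannot be blocked by any observed set — no back-door set.
{Z}: (i) intercepts every directed W→T path; (ii) no back-door W→{Z}; (iii) {W} blocks every back-door {Z}→T. Front-door holds.
P(T|do(W)) = Σ_{Z} P(Z|W) Σ_{W'} P(T|Z,W')P(W').

P(T|do(W)): frontdoor, adjust for {Z}.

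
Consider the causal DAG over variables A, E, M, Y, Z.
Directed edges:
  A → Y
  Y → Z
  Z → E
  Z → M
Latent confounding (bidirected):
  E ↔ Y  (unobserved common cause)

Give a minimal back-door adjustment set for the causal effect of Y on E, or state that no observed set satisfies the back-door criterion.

Y→E: no observed back-door set.

desc(Y)\{Y}={E,M,Z}; candidates ⊆ {A}.
Y↔E: latent back-door arc(s) into Y.
size 0: {}; under {} Y still reaches {A,E} ∋ E.
size 1: {A}; under {A} Y still reaches {E} ∋ E.
Y↔E cannot be blocked by any observed set — no back-door set.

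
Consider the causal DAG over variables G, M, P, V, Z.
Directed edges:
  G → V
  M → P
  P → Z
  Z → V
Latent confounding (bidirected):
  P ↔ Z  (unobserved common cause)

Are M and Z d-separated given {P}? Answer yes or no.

Bayes-Ball from M | {P} reaches {V,Z}.
Z ∈ reach(M|{P}) ⇒ M ⊥̸ Z | {P}.

No — M and Z are d-connected given {P}.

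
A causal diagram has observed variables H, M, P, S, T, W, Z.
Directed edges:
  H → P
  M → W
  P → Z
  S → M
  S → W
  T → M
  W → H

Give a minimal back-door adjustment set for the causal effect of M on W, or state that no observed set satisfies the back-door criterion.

desc(M)\{M}={H,P,W,Z}; candidates ⊆ {S,T}.
size 0: {}; under {} M still reaches {H,P,S,T,W,Z} ∋ W.
{S}: M⊥W given {S} in G with M→· removed — back-door holds.

M→W: minimal back-door set {S}.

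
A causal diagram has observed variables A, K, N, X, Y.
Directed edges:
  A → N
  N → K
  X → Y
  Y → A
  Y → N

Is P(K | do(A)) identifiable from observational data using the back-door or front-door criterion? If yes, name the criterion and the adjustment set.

desc(A)\{A}={K,N}; candidates ⊆ {X,Y}.
size 0: {}; under {} A still reaches {K,N,X,Y} ∋ K.
{Y}: A⊥K given {Y} in G with A→· removed — back-door holds.
P(K|do(A)) = Σ_{Y} P(K|A,Y)·P(Y).

P(K|do(A)): backdoor, adjust for {Y}.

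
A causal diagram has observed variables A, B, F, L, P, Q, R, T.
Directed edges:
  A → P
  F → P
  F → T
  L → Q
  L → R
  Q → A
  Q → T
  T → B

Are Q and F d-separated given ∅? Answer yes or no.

Yes — Q ⊥ F | ∅.

Bayes-Ball from Q | ∅ reaches {A,B,L,P,R,T}.
F ∉ reach(Q|∅) ⇒ Q ⊥ F | ∅.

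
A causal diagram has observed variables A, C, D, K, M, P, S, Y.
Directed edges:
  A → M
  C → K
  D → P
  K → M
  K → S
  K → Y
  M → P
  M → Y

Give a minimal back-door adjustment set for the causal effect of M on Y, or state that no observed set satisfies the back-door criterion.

M→Y: minimal back-door set {K}.

desc(M)\{M}={P,Y}; candidates ⊆ {A,C,D,K,S}.
size 0: {}; under {} M still reaches {A,C,K,S,Y} ∋ Y.
{K}: M⊥Y given {K} in G with M→· removed — back-door holds.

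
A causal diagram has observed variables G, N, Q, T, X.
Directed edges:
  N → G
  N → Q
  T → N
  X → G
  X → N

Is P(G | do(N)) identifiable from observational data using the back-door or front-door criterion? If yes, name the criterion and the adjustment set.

desc(N)\{N}={G,Q}; candidates ⊆ {T,X}.
size 0: {}; under {} N still reaches {G,T,X} ∋ G.
{X}: N⊥G given {X} in G with N→· removed — back-door holds.
P(G|do(N)) = Σ_{X} P(G|N,X)·P(X).

P(G|do(N)): backdoor, adjust for {X}.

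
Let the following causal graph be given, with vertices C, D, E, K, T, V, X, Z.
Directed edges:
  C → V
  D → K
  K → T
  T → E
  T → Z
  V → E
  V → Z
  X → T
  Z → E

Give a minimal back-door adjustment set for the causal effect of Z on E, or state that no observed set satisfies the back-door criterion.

desc(Z)\{Z}={E}; candidates ⊆ {C,D,K,T,V,X}.
size 0: {}; under {} Z still reaches {C,D,E,K,T,V,X} ∋ E.
size 1: {C}, {D}, {K} …(+3); under {C} Z still reaches {D,E,K,T,V,X} ∋ E.
{T,V}: Z⊥E given {T,V} in G with Z→· removed — back-door holds.

Z→E: minimal back-door set {T, V}.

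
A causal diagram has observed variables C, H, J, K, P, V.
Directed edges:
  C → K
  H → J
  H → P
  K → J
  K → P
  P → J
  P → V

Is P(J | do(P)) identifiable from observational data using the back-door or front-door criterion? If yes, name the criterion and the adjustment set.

desc(P)\{P}={J,V}; candidates ⊆ {C,H,K}.
size 0: {}; under {} P still reaches {C,H,J,K} ∋ J.
size 1: {C}, {H}, {K}; under {C} P still reaches {H,J,K} ∋ J.
{H,K}: P⊥J given {H,K} in G with P→· removed — back-door holds.
P(J|do(P)) = Σ_{H,K} P(J|P,H,K)·P(H,K).

P(J|do(P)): backdoor, adjust for {H, K}.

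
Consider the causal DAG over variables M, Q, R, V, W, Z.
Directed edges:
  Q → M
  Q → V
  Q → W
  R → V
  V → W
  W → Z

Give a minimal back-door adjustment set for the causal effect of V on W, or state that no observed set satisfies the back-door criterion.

desc(V)\{V}={W,Z}; candidates ⊆ {M,Q,R}.
size 0: {}; under {} V still reaches {M,Q,R,W,Z} ∋ W.
{Q}: V⊥W given {Q} in G with V→· removed — back-door holds.

V→W: minimal back-door set {Q}.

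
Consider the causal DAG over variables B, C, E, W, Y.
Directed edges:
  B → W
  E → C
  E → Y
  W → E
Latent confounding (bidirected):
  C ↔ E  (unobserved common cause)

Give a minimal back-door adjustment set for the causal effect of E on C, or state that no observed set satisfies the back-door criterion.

desc(E)\{E}={C,Y}; candidates ⊆ {B,W}.
E↔C: latent back-door arc(s) into E.
size 0: {}; under {} E still reaches {B,C,W} ∋ C.
size 1: {B}, {W}; under {B} E still reaches {C,W} ∋ C.
size 2: {B,W}; under {B,W} E still reaches {C} ∋ C.
E↔C cannot be blocked by any observed set — no back-door set.

E→C: no observed back-door set.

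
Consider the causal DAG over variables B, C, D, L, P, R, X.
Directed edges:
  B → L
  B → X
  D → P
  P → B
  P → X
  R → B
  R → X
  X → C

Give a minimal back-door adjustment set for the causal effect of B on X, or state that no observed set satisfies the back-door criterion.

B→X: minimal back-door set {P, R}.

desc(B)\{B}={C,L,X}; candidates ⊆ {D,P,R}.
size 0: {}; under {} B still reaches {C,D,P,R,X} ∋ X.
size 1: {D}, {P}, {R}; under {D} B still reaches {C,P,R,X} ∋ X.
{P,R}: B⊥X given {P,R} in G with B→· removed — back-door holds.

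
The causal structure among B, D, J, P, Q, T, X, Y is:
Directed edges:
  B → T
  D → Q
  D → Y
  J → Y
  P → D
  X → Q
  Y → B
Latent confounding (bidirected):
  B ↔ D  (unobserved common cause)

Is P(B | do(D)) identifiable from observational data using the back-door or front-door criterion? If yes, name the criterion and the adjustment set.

P(B|do(D)): frontdoor, adjust for {Y}.

desc(D)\{D}={B,Q,T,Y}; candidates ⊆ {J,P,X}.
D↔B: latent back-door arc(s) into D.
size 0: {}; under {} D still reaches {B,P,T} ∋ B.
size 1: {J}, {P}, {X}; under {J} D still reaches {B,P,T} ∋ B.
size 2: {J,P}, {J,X}, {P,X}; under {J,P} D still reaches {B,T} ∋ B.
D↔B cannot be blocked by any observed set — no back-door set.
{Y}: (i) intercepts every directed D→B path; (ii) no back-door D→{Y}; (iii) {D} blocks every back-door {Y}→B. Front-door holds.
P(B|do(D)) = Σ_{Y} P(Y|D) Σ_{D'} P(B|Y,D')P(D').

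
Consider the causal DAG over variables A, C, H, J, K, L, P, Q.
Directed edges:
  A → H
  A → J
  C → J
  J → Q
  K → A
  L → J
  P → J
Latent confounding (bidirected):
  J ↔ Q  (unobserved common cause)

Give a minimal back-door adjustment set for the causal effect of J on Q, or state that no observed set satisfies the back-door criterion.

J→Q: no observed back-door set.

desc(J)\{J}={Q}; candidates ⊆ {A,C,H,K,L,P}.
J↔Q: latent back-door arc(s) into J.
size 0: {}; under {} J still reaches {A,C,H,K,L,P,Q} ∋ Q.
size 1: {A}, {C}, {H} …(+3); under {A} J still reaches {C,L,P,Q} ∋ Q.
size 2: {A,C}, {A,H}, {A,K} …(+12); under {A,C} J still reaches {L,P,Q} ∋ Q.
J↔Q cannot be blocked by any observed set — no back-door set.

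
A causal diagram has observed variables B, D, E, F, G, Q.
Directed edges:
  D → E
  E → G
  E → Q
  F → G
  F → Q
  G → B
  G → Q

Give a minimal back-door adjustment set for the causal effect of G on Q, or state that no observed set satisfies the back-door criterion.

G→Q: minimal back-door set {E, F}.

desc(G)\{G}={B,Q}; candidates ⊆ {D,E,F}.
size 0: {}; under {} G still reaches {D,E,F,Q} ∋ Q.
size 1: {D}, {E}, {F}; under {D} G still reaches {E,F,Q} ∋ Q.
{E,F}: G⊥Q given {E,F} in G with G→· removed — back-door holds.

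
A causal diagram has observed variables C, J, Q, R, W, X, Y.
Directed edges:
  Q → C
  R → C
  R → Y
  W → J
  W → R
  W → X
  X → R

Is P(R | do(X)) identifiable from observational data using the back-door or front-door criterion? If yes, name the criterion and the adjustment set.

P(R|do(X)): backdoor, adjust for {W}.

desc(X)\{X}={C,R,Y}; candidates ⊆ {J,Q,W}.
size 0: {}; under {} X still reaches {C,J,R,W,Y} ∋ R.
{W}: X⊥R given {W} in G with X→· removed — back-door holds.
P(R|do(X)) = Σ_{W} P(R|X,W)·P(W).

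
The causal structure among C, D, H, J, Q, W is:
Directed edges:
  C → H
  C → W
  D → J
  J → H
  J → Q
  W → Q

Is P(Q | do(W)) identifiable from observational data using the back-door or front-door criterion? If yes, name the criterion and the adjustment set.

P(Q|do(W)): backdoor, adjust for ∅.

desc(W)\{W}={Q}; candidates ⊆ {C,D,H,J}.
∅: W⊥Q given ∅ in G with W→· removed — back-door holds.
P(Q|do(W)) = P(Q|W) — no adjustment needed.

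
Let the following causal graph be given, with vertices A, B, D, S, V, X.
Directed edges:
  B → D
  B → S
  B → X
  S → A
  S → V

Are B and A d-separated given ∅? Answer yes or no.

Bayes-Ball from B | ∅ reaches {A,D,S,V,X}.
A ∈ reach(B|∅) ⇒ B ⊥̸ A | ∅.

No — B and A are d-connected given ∅.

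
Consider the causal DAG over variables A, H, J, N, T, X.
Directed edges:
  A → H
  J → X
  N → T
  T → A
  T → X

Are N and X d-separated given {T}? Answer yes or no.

Bayes-Ball from N | {T} reaches ∅.
X ∉ reach(N|{T}) ⇒ N ⊥ X | {T}.

Yes — N ⊥ X | {T}.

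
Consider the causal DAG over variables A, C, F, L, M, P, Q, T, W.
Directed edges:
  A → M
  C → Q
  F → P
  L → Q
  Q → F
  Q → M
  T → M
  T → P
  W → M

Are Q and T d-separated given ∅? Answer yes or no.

Yes — Q ⊥ T | ∅.

Bayes-Ball from Q | ∅ reaches {C,F,L,M,P}.
T ∉ reach(Q|∅) ⇒ Q ⊥ T | ∅.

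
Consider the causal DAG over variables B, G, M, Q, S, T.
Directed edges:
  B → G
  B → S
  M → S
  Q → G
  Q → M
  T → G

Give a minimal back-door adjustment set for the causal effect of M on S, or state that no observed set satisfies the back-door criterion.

M→S: minimal back-door set ∅.

desc(M)\{M}={S}; candidates ⊆ {B,G,Q,T}.
∅: M⊥S given ∅ in G with M→· removed — back-door holds.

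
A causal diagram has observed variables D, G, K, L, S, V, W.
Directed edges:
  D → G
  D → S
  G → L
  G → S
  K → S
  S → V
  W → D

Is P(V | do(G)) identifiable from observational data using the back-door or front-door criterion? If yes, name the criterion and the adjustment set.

P(V|do(G)): backdoor, adjust for {D}.

desc(G)\{G}={L,S,V}; candidates ⊆ {D,K,W}.
size 0: {}; under {} G still reaches {D,S,V,W} ∋ V.
{D}: G⊥V given {D} in G with G→· removed — back-door holds.
P(V|do(G)) = Σ_{D} P(V|G,D)·P(D).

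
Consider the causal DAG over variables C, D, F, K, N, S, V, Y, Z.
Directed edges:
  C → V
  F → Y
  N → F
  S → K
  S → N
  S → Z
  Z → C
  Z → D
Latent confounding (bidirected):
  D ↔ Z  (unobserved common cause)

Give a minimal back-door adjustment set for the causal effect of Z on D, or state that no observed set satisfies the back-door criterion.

Z→D: no observed back-door set.

desc(Z)\{Z}={C,D,V}; candidates ⊆ {F,K,N,S,Y}.
Z↔D: latent back-door arc(s) into Z.
size 0: {}; under {} Z still reaches {D,F,K,N,S,Y} ∋ D.
size 1: {F}, {K}, {N} …(+2); under {F} Z still reaches {D,K,N,S} ∋ D.
size 2: {F,K}, {F,N}, {F,S} …(+7); under {F,K} Z still reaches {D,N,S} ∋ D.
Z↔D cannot be blocked by any observed set — no back-door set.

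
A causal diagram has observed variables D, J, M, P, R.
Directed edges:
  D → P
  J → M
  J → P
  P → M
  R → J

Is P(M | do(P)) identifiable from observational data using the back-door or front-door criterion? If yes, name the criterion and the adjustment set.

P(M|do(P)): backdoor, adjust for {J}.

desc(P)\{P}={M}; candidates ⊆ {D,J,R}.
size 0: {}; under {} P still reaches {D,J,M,R} ∋ M.
{J}: P⊥M given {J} in G with P→· removed — back-door holds.
P(M|do(P)) = Σ_{J} P(M|P,J)·P(J).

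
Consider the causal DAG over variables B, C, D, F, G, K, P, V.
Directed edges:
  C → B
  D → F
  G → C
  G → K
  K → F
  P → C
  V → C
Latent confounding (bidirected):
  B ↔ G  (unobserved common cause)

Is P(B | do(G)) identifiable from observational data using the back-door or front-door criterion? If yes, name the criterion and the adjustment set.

desc(G)\{G}={B,C,F,K}; candidates ⊆ {D,P,V}.
G↔B: latent back-door arc(s) into G.
size 0: {}; under {} G still reaches {B} ∋ B.
size 1: {D}, {P}, {V}; under {D} G still reaches {B} ∋ B.
size 2: {D,P}, {D,V}, {P,V}; under {D,P} G still reaches {B} ∋ B.
G↔B cannot be blocked by any observed set — no back-door set.
{C}: (i) intercepts every directed G→B path; (ii) no back-door G→{C}; (iii) {G} blocks every back-door {C}→B. Front-door holds.
P(B|do(G)) = Σ_{C} P(C|G) Σ_{G'} P(B|C,G')P(G').

P(B|do(G)): frontdoor, adjust for {C}.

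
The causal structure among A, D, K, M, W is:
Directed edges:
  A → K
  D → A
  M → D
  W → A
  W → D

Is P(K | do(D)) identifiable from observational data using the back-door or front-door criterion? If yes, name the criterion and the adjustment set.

P(K|do(D)): backdoor, adjust for {W}.

desc(D)\{D}={A,K}; candidates ⊆ {M,W}.
size 0: {}; under {} D still reaches {A,K,M,W} ∋ K.
{W}: D⊥K given {W} in G with D→· removed — back-door holds.
P(K|do(D)) = Σ_{W} P(K|D,W)·P(W).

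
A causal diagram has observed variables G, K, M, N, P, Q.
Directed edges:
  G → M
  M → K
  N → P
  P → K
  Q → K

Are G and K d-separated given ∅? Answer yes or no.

Bayes-Ball from G | ∅ reaches {K,M}.
K ∈ reach(G|∅) ⇒ G ⊥̸ K | ∅.

No — G and K are d-connected given ∅.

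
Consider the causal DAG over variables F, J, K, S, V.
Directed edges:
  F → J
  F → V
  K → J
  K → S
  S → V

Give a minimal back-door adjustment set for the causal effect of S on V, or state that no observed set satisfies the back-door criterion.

desc(S)\{S}={V}; candidates ⊆ {F,J,K}.
∅: S⊥V given ∅ in G with S→· removed — back-door holds.

S→V: minimal back-door set ∅.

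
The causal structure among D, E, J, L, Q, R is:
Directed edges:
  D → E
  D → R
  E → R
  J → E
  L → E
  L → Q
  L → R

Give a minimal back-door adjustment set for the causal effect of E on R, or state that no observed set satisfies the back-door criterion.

desc(E)\{E}={R}; candidates ⊆ {D,J,L,Q}.
size 0: {}; under {} E still reaches {D,J,L,Q,R} ∋ R.
size 1: {D}, {J}, {L} …(+1); under {D} E still reaches {J,L,Q,R} ∋ R.
{D,L}: E⊥R given {D,L} in G with E→· removed — back-door holds.

E→R: minimal back-door set {D, L}.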